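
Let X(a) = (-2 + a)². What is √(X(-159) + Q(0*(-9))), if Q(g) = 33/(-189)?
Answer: 2*√2857771/21 ≈ 161.00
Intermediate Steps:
Q(g) = -11/63 (Q(g) = 33*(-1/189) = -11/63)
√(X(-159) + Q(0*(-9))) = √((-2 - 159)² - 11/63) = √((-161)² - 11/63) = √(25921 - 11/63) = √(1633012/63) = 2*√2857771/21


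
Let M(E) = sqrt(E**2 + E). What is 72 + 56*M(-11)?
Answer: 72 + 56*sqrt(110) ≈ 659.33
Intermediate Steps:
M(E) = sqrt(E + E**2)
72 + 56*M(-11) = 72 + 56*sqrt(-11*(1 - 11)) = 72 + 56*sqrt(-11*(-10)) = 72 + 56*sqrt(110)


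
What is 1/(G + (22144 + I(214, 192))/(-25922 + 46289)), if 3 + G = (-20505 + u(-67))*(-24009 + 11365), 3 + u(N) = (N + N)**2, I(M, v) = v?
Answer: 20367/657191889331 ≈ 3.0991e-8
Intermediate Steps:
u(N) = -3 + 4*N**2 (u(N) = -3 + (N + N)**2 = -3 + (2*N)**2 = -3 + 4*N**2)
G = 32267485 (G = -3 + (-20505 + (-3 + 4*(-67)**2))*(-24009 + 11365) = -3 + (-20505 + (-3 + 4*4489))*(-12644) = -3 + (-20505 + (-3 + 17956))*(-12644) = -3 + (-20505 + 17953)*(-12644) = -3 - 2552*(-12644) = -3 + 32267488 = 32267485)
1/(G + (22144 + I(214, 192))/(-25922 + 46289)) = 1/(32267485 + (22144 + 192)/(-25922 + 46289)) = 1/(32267485 + 22336/20367) = 1/(657191889331/20367) = 20367/657191889331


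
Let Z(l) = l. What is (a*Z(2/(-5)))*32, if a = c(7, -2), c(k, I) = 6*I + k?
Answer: 64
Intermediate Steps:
c(k, I) = k + 6*I
a = -5 (a = 7 + 6*(-2) = 7 - 12 = -5)
(a*Z(2/(-5)))*32 = -10/(-5)*32 = -10*(-1)/5*32 = -5*(-⅖)*32 = 2*32 = 64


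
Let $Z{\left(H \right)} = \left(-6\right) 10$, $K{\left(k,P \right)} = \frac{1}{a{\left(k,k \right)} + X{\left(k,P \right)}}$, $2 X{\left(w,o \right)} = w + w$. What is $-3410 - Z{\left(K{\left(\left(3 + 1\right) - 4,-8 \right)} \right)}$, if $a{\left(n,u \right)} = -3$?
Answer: $-3350$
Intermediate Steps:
$X{\left(w,o \right)} = w$ ($X{\left(w,o \right)} = \frac{w + w}{2} = \frac{2 w}{2} = w$)
$K{\left(k,P \right)} = \frac{1}{-3 + k}$
$Z{\left(H \right)} = -60$
$-3410 - Z{\left(K{\left(\left(3 + 1\right) - 4,-8 \right)} \right)} = -3410 - -60 = -3410 + 60 = -3350$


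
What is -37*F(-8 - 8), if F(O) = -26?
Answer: 962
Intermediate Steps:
-37*F(-8 - 8) = -37*(-26) = 962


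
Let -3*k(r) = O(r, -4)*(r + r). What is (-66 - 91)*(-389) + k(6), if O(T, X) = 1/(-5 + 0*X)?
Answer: 305369/5 ≈ 61074.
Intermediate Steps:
O(T, X) = -⅕ (O(T, X) = 1/(-5 + 0) = 1/(-5) = -⅕)
k(r) = 2*r/15 (k(r) = -(-1)*(r + r)/15 = -(-1)*2*r/15 = -(-2)*r/15 = 2*r/15)
(-66 - 91)*(-389) + k(6) = (-66 - 91)*(-389) + (2/15)*6 = -157*(-389) + ⅘ = 61073 + ⅘ = 305369/5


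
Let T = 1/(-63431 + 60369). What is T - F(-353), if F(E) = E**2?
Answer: -381552759/3062 ≈ -1.2461e+5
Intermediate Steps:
T = -1/3062 (T = 1/(-3062) = -1/3062 ≈ -0.00032658)
T - F(-353) = -1/3062 - 1*(-353)**2 = -1/3062 - 1*124609 = -1/3062 - 124609 = -381552759/3062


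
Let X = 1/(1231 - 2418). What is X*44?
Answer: -44/1187 ≈ -0.037068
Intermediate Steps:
X = -1/1187 (X = 1/(-1187) = -1/1187 ≈ -0.00084246)
X*44 = -1/1187*44 = -44/1187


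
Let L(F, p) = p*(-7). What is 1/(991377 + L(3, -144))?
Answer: 1/992385 ≈ 1.0077e-6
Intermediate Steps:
L(F, p) = -7*p
1/(991377 + L(3, -144)) = 1/(991377 - 7*(-144)) = 1/(991377 + 1008) = 1/992385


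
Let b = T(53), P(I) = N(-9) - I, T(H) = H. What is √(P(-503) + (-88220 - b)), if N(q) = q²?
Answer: I*√87689 ≈ 296.12*I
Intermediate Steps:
P(I) = 81 - I (P(I) = (-9)² - I = 81 - I)
b = 53
√(P(-503) + (-88220 - b)) = √((81 - 1*(-503)) + (-88220 - 1*53)) = √((81 + 503) + (-88220 - 53)) = √(584 - 88273) = √(-87689) = I*√87689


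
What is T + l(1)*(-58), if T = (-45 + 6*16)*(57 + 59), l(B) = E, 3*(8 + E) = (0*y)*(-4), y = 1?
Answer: 6380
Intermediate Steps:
E = -8 (E = -8 + ((0*1)*(-4))/3 = -8 + (0*(-4))/3 = -8 + (⅓)*0 = -8 + 0 = -8)
l(B) = -8
T = 5916 (T = (-45 + 96)*116 = 51*116 = 5916)
T + l(1)*(-58) = 5916 - 8*(-58) = 5916 + 464 = 6380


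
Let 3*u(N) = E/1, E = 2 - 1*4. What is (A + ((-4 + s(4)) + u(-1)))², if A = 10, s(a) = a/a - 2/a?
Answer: 1225/36 ≈ 34.028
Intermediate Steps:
E = -2 (E = 2 - 4 = -2)
s(a) = 1 - 2/a
u(N) = -⅔ (u(N) = (-2/1)/3 = (-2*1)/3 = (⅓)*(-2) = -⅔)
(A + ((-4 + s(4)) + u(-1)))² = (10 + ((-4 + (-2 + 4)/4) - ⅔))² = (10 + ((-4 + (¼)*2) - ⅔))² = (10 + ((-4 + ½) - ⅔))² = (10 + (-7/2 - ⅔))² = (10 - 25/6)² = (35/6)² = 1225/36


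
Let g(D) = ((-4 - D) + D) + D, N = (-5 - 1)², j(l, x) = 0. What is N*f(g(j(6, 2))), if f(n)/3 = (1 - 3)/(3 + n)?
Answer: 216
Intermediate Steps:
N = 36 (N = (-6)² = 36)
g(D) = -4 + D
f(n) = -6/(3 + n) (f(n) = 3*((1 - 3)/(3 + n)) = 3*(-2/(3 + n)) = -6/(3 + n))
N*f(g(j(6, 2))) = 36*(-6/(3 + (-4 + 0))) = 36*(-6/(3 - 4)) = 36*(-6/(-1)) = 36*(-6*(-1)) = 36*6 = 216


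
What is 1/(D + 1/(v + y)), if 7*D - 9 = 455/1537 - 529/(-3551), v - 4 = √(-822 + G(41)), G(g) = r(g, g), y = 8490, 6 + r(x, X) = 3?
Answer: 50590021942893568667/68266374008718179386 + 2598145238045*I*√33/68266374008718179386 ≈ 0.74107 + 2.1863e-7*I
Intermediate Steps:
r(x, X) = -3 (r(x, X) = -6 + 3 = -3)
G(g) = -3
v = 4 + 5*I*√33 (v = 4 + √(-822 - 3) = 4 + √(-825) = 4 + 5*I*√33 ≈ 4.0 + 28.723*I)
D = 972637/720853 (D = 9/7 + (455/1537 - 529/(-3551))/7 = 9/7 + (455*(1/1537) - 529*(-1/3551))/7 = 9/7 + (455/1537 + 529/3551)/7 = 9/7 + (⅐)*(45826/102979) = 9/7 + 45826/720853 = 972637/720853 ≈ 1.3493)
1/(D + 1/(v + y)) = 1/(972637/720853 + 1/((4 + 5*I*√33) + 8490)) = 1/(972637/720853 + 1/(8494 + 5*I*√33))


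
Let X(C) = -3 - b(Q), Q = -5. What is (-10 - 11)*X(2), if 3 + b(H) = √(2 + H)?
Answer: 21*I*√3 ≈ 36.373*I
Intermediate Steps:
b(H) = -3 + √(2 + H)
X(C) = -I*√3 (X(C) = -3 - (-3 + √(2 - 5)) = -3 - (-3 + √(-3)) = -3 - (-3 + I*√3) = -3 + (3 - I*√3) = -I*√3)
(-10 - 11)*X(2) = (-10 - 11)*(-I*√3) = -(-21)*I*√3 = 21*I*√3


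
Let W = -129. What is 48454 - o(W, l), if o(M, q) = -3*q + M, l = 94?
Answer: 48865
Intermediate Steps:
o(M, q) = M - 3*q
48454 - o(W, l) = 48454 - (-129 - 3*94) = 48454 - (-129 - 282) = 48454 - 1*(-411) = 48454 + 411 = 48865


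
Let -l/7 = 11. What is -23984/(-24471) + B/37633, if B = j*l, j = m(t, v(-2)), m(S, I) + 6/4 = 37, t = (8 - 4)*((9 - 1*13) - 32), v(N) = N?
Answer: 1671396787/1841834286 ≈ 0.90746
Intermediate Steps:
t = -144 (t = 4*((9 - 13) - 32) = 4*(-4 - 32) = 4*(-36) = -144)
m(S, I) = 71/2 (m(S, I) = -3/2 + 37 = 71/2)
j = 71/2 ≈ 35.500
l = -77 (l = -7*11 = -77)
B = -5467/2 (B = (71/2)*(-77) = -5467/2 ≈ -2733.5)
-23984/(-24471) + B/37633 = -23984/(-24471) - 5467/2/37633 = -23984*(-1/24471) - 5467/2*1/37633 = 23984/24471 - 5467/75266 = 1671396787/1841834286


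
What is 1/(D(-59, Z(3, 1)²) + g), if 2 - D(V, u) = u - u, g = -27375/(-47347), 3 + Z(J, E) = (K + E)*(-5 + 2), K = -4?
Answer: 47347/122069 ≈ 0.38787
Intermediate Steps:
Z(J, E) = 9 - 3*E (Z(J, E) = -3 + (-4 + E)*(-5 + 2) = -3 + (-4 + E)*(-3) = -3 + (12 - 3*E) = 9 - 3*E)
g = 27375/47347 (g = -27375*(-1/47347) = 27375/47347 ≈ 0.57818)
D(V, u) = 2 (D(V, u) = 2 - (u - u) = 2 - 1*0 = 2 + 0 = 2)
1/(D(-59, Z(3, 1)²) + g) = 1/(2 + 27375/47347) = 1/(122069/47347) = 47347/122069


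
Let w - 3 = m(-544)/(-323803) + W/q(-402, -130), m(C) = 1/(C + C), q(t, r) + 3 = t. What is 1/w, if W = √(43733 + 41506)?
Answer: 2261971165131100238400/6394086727516957427003 + 5585113982693560320*√9471/6394086727516957427003 ≈ 0.43877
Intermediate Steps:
q(t, r) = -3 + t
W = 3*√9471 (W = √85239 = 3*√9471 ≈ 291.96)
m(C) = 1/(2*C)
w = 1056892993/352297664 - √9471/135 (w = 3 + (((½)/(-544))/(-323803) + (3*√9471)/(-3 - 402)) = 3 + (((½)*(-1/544))*(-1/323803) + (3*√9471)/(-405)) = 3 + (-1/1088*(-1/323803) + (3*√9471)*(-1/405)) = 3 + (1/352297664 - √9471/135) = 1056892993/352297664 - √9471/135 ≈ 2.2791)
1/w = 1/(1056892993/352297664 - √9471/135)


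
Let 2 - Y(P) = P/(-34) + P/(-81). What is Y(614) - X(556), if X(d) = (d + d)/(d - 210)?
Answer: 5818595/238221 ≈ 24.425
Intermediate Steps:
Y(P) = 2 + 115*P/2754 (Y(P) = 2 - (P/(-34) + P/(-81)) = 2 - (P*(-1/34) + P*(-1/81)) = 2 - (-P/34 - P/81) = 2 - (-115)*P/2754 = 2 + 115*P/2754)
X(d) = 2*d/(-210 + d) (X(d) = (2*d)/(-210 + d) = 2*d/(-210 + d))
Y(614) - X(556) = (2 + (115/2754)*614) - 2*556/(-210 + 556) = (2 + 35305/1377) - 2*556/346 = 38059/1377 - 2*556/346 = 38059/1377 - 1*556/173 = 38059/1377 - 556/173 = 5818595/238221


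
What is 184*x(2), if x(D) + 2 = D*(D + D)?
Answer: 1104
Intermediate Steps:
x(D) = -2 + 2*D**2 (x(D) = -2 + D*(D + D) = -2 + D*(2*D) = -2 + 2*D**2)
184*x(2) = 184*(-2 + 2*2**2) = 184*(-2 + 2*4) = 184*(-2 + 8) = 184*6 = 1104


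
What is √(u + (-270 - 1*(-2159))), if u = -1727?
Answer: 9*√2 ≈ 12.728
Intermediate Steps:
√(u + (-270 - 1*(-2159))) = √(-1727 + (-270 - 1*(-2159))) = √(-1727 + (-270 + 2159)) = √(-1727 + 1889) = √162 = 9*√2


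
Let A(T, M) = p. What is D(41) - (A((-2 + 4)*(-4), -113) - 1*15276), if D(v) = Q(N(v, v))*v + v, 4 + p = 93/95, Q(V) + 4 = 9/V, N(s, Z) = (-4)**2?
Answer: 23072207/1520 ≈ 15179.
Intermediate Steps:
N(s, Z) = 16
Q(V) = -4 + 9/V
p = -287/95 (p = -4 + 93/95 = -287/95 ≈ -3.0211)
A(T, M) = -287/95
D(v) = -39*v/16 (D(v) = (-4 + 9/16)*v + v = -55*v/16 + v = -39*v/16)
D(41) - (A((-2 + 4)*(-4), -113) - 1*15276) = -39/16*41 - (-287/95 - 1*15276) = -1599/16 - (-287/95 - 15276) = -1599/16 - 1*(-1451507/95) = -1599/16 + 1451507/95 = 23072207/1520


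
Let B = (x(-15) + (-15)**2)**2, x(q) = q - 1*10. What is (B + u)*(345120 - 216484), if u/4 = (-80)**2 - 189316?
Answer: -88972890304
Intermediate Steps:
x(q) = -10 + q (x(q) = q - 10 = -10 + q)
u = -731664 (u = 4*((-80)**2 - 189316) = 4*(6400 - 189316) = 4*(-182916) = -731664)
B = 40000 (B = ((-10 - 15) + (-15)**2)**2 = (-25 + 225)**2 = 200**2 = 40000)
(B + u)*(345120 - 216484) = (40000 - 731664)*(345120 - 216484) = -691664*128636 = -88972890304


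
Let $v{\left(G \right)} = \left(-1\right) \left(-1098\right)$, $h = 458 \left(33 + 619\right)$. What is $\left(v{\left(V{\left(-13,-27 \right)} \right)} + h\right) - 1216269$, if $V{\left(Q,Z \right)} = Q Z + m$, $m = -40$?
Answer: $-916555$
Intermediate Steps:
$h = 298616$ ($h = 458 \cdot 652 = 298616$)
$V{\left(Q,Z \right)} = -40 + Q Z$ ($V{\left(Q,Z \right)} = Q Z - 40 = -40 + Q Z$)
$v{\left(G \right)} = 1098$
$\left(v{\left(V{\left(-13,-27 \right)} \right)} + h\right) - 1216269 = \left(1098 + 298616\right) - 1216269 = 299714 - 1216269 = -916555$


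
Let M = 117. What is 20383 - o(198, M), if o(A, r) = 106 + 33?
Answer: 20244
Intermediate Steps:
o(A, r) = 139
20383 - o(198, M) = 20383 - 1*139 = 20383 - 139 = 20244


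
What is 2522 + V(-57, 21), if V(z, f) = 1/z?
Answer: 143753/57 ≈ 2522.0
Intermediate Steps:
2522 + V(-57, 21) = 2522 + 1/(-57) = 2522 - 1/57 = 143753/57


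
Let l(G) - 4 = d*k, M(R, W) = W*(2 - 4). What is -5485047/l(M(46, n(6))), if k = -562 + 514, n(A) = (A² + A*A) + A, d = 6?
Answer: 5485047/284 ≈ 19314.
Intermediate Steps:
n(A) = A + 2*A² (n(A) = (A² + A²) + A = 2*A² + A = A + 2*A²)
k = -48
M(R, W) = -2*W (M(R, W) = W*(-2) = -2*W)
l(G) = -284 (l(G) = 4 + 6*(-48) = 4 - 288 = -284)
-5485047/l(M(46, n(6))) = -5485047/(-284) = -5485047*(-1/284) = 5485047/284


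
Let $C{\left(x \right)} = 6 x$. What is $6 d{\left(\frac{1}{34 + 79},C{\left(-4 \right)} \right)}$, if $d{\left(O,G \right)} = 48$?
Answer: $288$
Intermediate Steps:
$6 d{\left(\frac{1}{34 + 79},C{\left(-4 \right)} \right)} = 6 \cdot 48 = 288$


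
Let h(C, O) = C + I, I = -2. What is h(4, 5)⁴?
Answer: 16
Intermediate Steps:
h(C, O) = -2 + C (h(C, O) = C - 2 = -2 + C)
h(4, 5)⁴ = (-2 + 4)⁴ = 2⁴ = 16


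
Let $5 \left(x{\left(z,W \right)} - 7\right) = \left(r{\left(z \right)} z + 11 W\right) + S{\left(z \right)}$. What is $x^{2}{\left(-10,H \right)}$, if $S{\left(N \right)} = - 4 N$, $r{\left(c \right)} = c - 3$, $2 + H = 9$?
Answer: $\frac{79524}{25} \approx 3181.0$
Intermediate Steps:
$H = 7$ ($H = -2 + 9 = 7$)
$r{\left(c \right)} = -3 + c$
$x{\left(z,W \right)} = 7 - \frac{4 z}{5} + \frac{11 W}{5} + \frac{z \left(-3 + z\right)}{5}$ ($x{\left(z,W \right)} = 7 + \frac{\left(\left(-3 + z\right) z + 11 W\right) - 4 z}{5} = 7 + \frac{\left(z \left(-3 + z\right) + 11 W\right) - 4 z}{5} = 7 + \frac{\left(11 W + z \left(-3 + z\right)\right) - 4 z}{5} = 7 + \frac{- 4 z + 11 W + z \left(-3 + z\right)}{5} = 7 + \left(- \frac{4 z}{5} + \frac{11 W}{5} + \frac{z \left(-3 + z\right)}{5}\right) = 7 - \frac{4 z}{5} + \frac{11 W}{5} + \frac{z \left(-3 + z\right)}{5}$)
$x^{2}{\left(-10,H \right)} = \left(7 - -14 + \frac{\left(-10\right)^{2}}{5} + \frac{11}{5} \cdot 7\right)^{2} = \left(7 + 14 + \frac{1}{5} \cdot 100 + \frac{77}{5}\right)^{2} = \left(7 + 14 + 20 + \frac{77}{5}\right)^{2} = \left(\frac{282}{5}\right)^{2} = \frac{79524}{25}$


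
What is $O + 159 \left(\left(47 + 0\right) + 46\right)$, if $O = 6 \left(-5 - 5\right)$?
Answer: $14727$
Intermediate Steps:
$O = -60$ ($O = 6 \left(-10\right) = -60$)
$O + 159 \left(\left(47 + 0\right) + 46\right) = -60 + 159 \left(\left(47 + 0\right) + 46\right) = -60 + 159 \left(47 + 46\right) = -60 + 159 \cdot 93 = -60 + 14787 = 14727$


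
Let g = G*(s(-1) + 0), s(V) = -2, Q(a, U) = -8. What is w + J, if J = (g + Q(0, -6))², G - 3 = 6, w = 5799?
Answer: 6475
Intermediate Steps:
G = 9 (G = 3 + 6 = 9)
g = -18 (g = 9*(-2 + 0) = 9*(-2) = -18)
J = 676 (J = (-18 - 8)² = (-26)² = 676)
w + J = 5799 + 676 = 6475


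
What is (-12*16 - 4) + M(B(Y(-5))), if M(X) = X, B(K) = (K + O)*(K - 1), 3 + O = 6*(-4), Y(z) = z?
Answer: -4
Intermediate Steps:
O = -27 (O = -3 + 6*(-4) = -3 - 24 = -27)
B(K) = (-1 + K)*(-27 + K) (B(K) = (K - 27)*(K - 1) = (-27 + K)*(-1 + K) = (-1 + K)*(-27 + K))
(-12*16 - 4) + M(B(Y(-5))) = (-12*16 - 4) + (27 + (-5)**2 - 28*(-5)) = (-192 - 4) + (27 + 25 + 140) = -196 + 192 = -4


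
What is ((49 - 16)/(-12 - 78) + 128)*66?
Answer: 42119/5 ≈ 8423.8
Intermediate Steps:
((49 - 16)/(-12 - 78) + 128)*66 = (33/(-90) + 128)*66 = (33*(-1/90) + 128)*66 = (-11/30 + 128)*66 = (3829/30)*66 = 42119/5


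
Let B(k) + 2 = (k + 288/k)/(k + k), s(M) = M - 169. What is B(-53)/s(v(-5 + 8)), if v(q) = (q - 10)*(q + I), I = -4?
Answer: 2713/303372 ≈ 0.0089428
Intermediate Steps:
v(q) = (-10 + q)*(-4 + q) (v(q) = (q - 10)*(q - 4) = (-10 + q)*(-4 + q))
s(M) = -169 + M
B(k) = -2 + (k + 288/k)/(2*k) (B(k) = -2 + (k + 288/k)/(k + k) = -2 + (k + 288/k)/((2*k)) = -2 + (k + 288/k)*(1/(2*k)) = -2 + (k + 288/k)/(2*k))
B(-53)/s(v(-5 + 8)) = (-3/2 + 144/(-53)**2)/(-169 + (40 + (-5 + 8)**2 - 14*(-5 + 8))) = (-3/2 + 144*(1/2809))/(-169 + (40 + 3**2 - 14*3)) = (-3/2 + 144/2809)/(-169 + (40 + 9 - 42)) = -8139/(5618*(-169 + 7)) = -8139/5618/(-162) = -8139/5618*(-1/162) = 2713/303372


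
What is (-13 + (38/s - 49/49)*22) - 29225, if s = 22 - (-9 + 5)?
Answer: -379962/13 ≈ -29228.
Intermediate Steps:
s = 26 (s = 22 - 1*(-4) = 22 + 4 = 26)
(-13 + (38/s - 49/49)*22) - 29225 = (-13 + (38/26 - 49/49)*22) - 29225 = (-13 + (38*(1/26) - 49*1/49)*22) - 29225 = (-13 + (19/13 - 1)*22) - 29225 = (-13 + (6/13)*22) - 29225 = (-13 + 132/13) - 29225 = -37/13 - 29225 = -379962/13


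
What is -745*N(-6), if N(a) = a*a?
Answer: -26820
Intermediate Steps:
N(a) = a²
-745*N(-6) = -745*(-6)² = -745*36 = -26820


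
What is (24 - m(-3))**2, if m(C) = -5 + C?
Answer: 1024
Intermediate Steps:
(24 - m(-3))**2 = (24 - (-5 - 3))**2 = (24 - 1*(-8))**2 = (24 + 8)**2 = 32**2 = 1024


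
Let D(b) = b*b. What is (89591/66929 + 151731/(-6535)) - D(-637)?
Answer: -177485226802449/437381015 ≈ -4.0579e+5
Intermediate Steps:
D(b) = b**2
(89591/66929 + 151731/(-6535)) - D(-637) = (89591/66929 + 151731/(-6535)) - 1*(-637)**2 = (89591*(1/66929) + 151731*(-1/6535)) - 1*405769 = (89591/66929 - 151731/6535) - 405769 = -9569726914/437381015 - 405769 = -177485226802449/437381015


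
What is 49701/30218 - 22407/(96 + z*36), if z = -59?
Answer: 129648059/10213684 ≈ 12.694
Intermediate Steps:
49701/30218 - 22407/(96 + z*36) = 49701/30218 - 22407/(96 - 59*36) = 49701*(1/30218) - 22407/(96 - 2124) = 49701/30218 - 22407/(-2028) = 49701/30218 - 22407*(-1/2028) = 49701/30218 + 7469/676 = 129648059/10213684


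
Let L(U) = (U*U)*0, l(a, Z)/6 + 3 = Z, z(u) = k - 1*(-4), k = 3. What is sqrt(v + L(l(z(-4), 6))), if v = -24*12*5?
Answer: 12*I*sqrt(10) ≈ 37.947*I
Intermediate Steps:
z(u) = 7 (z(u) = 3 - 1*(-4) = 3 + 4 = 7)
l(a, Z) = -18 + 6*Z
L(U) = 0 (L(U) = U**2*0 = 0)
v = -1440 (v = -288*5 = -1440)
sqrt(v + L(l(z(-4), 6))) = sqrt(-1440 + 0) = sqrt(-1440) = 12*I*sqrt(10)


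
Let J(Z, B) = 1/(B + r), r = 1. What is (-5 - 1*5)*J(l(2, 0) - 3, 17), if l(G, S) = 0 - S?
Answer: -5/9 ≈ -0.55556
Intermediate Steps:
l(G, S) = -S
J(Z, B) = 1/(1 + B) (J(Z, B) = 1/(B + 1) = 1/(1 + B))
(-5 - 1*5)*J(l(2, 0) - 3, 17) = (-5 - 1*5)/(1 + 17) = (-5 - 5)/18 = -10*1/18 = -5/9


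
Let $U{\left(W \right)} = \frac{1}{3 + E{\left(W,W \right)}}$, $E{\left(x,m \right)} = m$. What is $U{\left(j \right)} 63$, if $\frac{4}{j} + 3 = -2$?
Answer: $\frac{315}{11} \approx 28.636$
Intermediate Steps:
$j = - \frac{4}{5}$ ($j = \frac{4}{-3 - 2} = \frac{4}{-5} = 4 \left(- \frac{1}{5}\right) = - \frac{4}{5} \approx -0.8$)
$U{\left(W \right)} = \frac{1}{3 + W}$
$U{\left(j \right)} 63 = \frac{1}{3 - \frac{4}{5}} \cdot 63 = \frac{1}{\frac{11}{5}} \cdot 63 = \frac{5}{11} \cdot 63 = \frac{315}{11}$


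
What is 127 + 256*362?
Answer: 92799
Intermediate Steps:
127 + 256*362 = 127 + 92672 = 92799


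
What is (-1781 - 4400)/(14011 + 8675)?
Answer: -6181/22686 ≈ -0.27246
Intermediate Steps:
(-1781 - 4400)/(14011 + 8675) = -6181/22686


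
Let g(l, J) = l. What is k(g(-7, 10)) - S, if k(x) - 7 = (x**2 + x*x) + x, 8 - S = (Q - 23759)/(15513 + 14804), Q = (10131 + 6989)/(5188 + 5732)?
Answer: 10400041/116571 ≈ 89.216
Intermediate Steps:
Q = 428/273 (Q = 17120/10920 = 17120*(1/10920) = 428/273 ≈ 1.5678)
S = 1023917/116571 (S = 8 - (428/273 - 23759)/(15513 + 14804) = 8 - (-6485779)/(273*30317) = 8 - 1*(-91349/116571) = 8 + 91349/116571 = 1023917/116571 ≈ 8.7836)
k(x) = 7 + x + 2*x**2 (k(x) = 7 + ((x**2 + x*x) + x) = 7 + ((x**2 + x**2) + x) = 7 + (2*x**2 + x) = 7 + (x + 2*x**2) = 7 + x + 2*x**2)
k(g(-7, 10)) - S = (7 - 7 + 2*(-7)**2) - 1*1023917/116571 = (7 - 7 + 2*49) - 1023917/116571 = (7 - 7 + 98) - 1023917/116571 = 98 - 1023917/116571 = 10400041/116571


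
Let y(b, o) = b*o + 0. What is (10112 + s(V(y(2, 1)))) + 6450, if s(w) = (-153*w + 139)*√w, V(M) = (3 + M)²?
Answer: -1868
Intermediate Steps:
y(b, o) = b*o
s(w) = √w*(139 - 153*w) (s(w) = (139 - 153*w)*√w = √w*(139 - 153*w))
(10112 + s(V(y(2, 1)))) + 6450 = (10112 + √((3 + 2*1)²)*(139 - 153*(3 + 2*1)²)) + 6450 = (10112 + √((3 + 2)²)*(139 - 153*(3 + 2)²)) + 6450 = (10112 + √(5²)*(139 - 153*5²)) + 6450 = (10112 + √25*(139 - 153*25)) + 6450 = (10112 + 5*(139 - 3825)) + 6450 = (10112 + 5*(-3686)) + 6450 = (10112 - 18430) + 6450 = -8318 + 6450 = -1868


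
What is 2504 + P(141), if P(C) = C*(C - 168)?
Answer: -1303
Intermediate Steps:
P(C) = C*(-168 + C)
2504 + P(141) = 2504 + 141*(-168 + 141) = 2504 + 141*(-27) = 2504 - 3807 = -1303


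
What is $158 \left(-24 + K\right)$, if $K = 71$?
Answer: $7426$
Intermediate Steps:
$158 \left(-24 + K\right) = 158 \left(-24 + 71\right) = 158 \cdot 47 = 7426$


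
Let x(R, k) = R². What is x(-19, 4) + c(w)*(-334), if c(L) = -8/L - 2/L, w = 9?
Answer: 6589/9 ≈ 732.11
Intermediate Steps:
c(L) = -10/L
x(-19, 4) + c(w)*(-334) = (-19)² - 10/9*(-334) = 361 - 10*⅑*(-334) = 361 - 10/9*(-334) = 361 + 3340/9 = 6589/9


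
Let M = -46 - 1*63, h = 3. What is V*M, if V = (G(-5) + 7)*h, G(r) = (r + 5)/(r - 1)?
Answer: -2289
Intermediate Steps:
G(r) = (5 + r)/(-1 + r)
M = -109 (M = -46 - 63 = -109)
V = 21 (V = ((5 - 5)/(-1 - 5) + 7)*3 = (0/(-6) + 7)*3 = (-⅙*0 + 7)*3 = (0 + 7)*3 = 7*3 = 21)
V*M = 21*(-109) = -2289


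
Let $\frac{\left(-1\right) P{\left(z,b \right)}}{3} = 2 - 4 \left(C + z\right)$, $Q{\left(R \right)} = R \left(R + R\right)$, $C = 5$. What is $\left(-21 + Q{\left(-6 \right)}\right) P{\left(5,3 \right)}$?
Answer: $5814$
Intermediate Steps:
$Q{\left(R \right)} = 2 R^{2}$ ($Q{\left(R \right)} = R 2 R = 2 R^{2}$)
$P{\left(z,b \right)} = 54 + 12 z$ ($P{\left(z,b \right)} = - 3 \left(2 - 4 \left(5 + z\right)\right) = - 3 \left(2 - \left(20 + 4 z\right)\right) = - 3 \left(-18 - 4 z\right) = 54 + 12 z$)
$\left(-21 + Q{\left(-6 \right)}\right) P{\left(5,3 \right)} = \left(-21 + 2 \left(-6\right)^{2}\right) \left(54 + 12 \cdot 5\right) = \left(-21 + 2 \cdot 36\right) \left(54 + 60\right) = \left(-21 + 72\right) 114 = 51 \cdot 114 = 5814$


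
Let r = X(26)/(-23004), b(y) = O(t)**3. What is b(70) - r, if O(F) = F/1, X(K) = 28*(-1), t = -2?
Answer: -46015/5751 ≈ -8.0012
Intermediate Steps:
X(K) = -28
O(F) = F (O(F) = F*1 = F)
b(y) = -8 (b(y) = (-2)**3 = -8)
r = 7/5751 (r = -28/(-23004) = -28*(-1/23004) = 7/5751 ≈ 0.0012172)
b(70) - r = -8 - 1*7/5751 = -8 - 7/5751 = -46015/5751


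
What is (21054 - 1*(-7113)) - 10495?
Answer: 17672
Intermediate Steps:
(21054 - 1*(-7113)) - 10495 = (21054 + 7113) - 10495 = 28167 - 10495 = 17672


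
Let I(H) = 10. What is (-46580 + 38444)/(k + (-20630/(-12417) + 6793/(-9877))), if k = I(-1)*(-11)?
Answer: 997821080424/13371284161 ≈ 74.624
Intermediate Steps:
k = -110 (k = 10*(-11) = -110)
(-46580 + 38444)/(k + (-20630/(-12417) + 6793/(-9877))) = (-46580 + 38444)/(-110 + (-20630/(-12417) + 6793/(-9877))) = -8136/(-110 + (-20630*(-1/12417) + 6793*(-1/9877))) = -8136/(-110 + (20630/12417 - 6793/9877)) = -8136/(-110 + 119413829/122642709) = -8136/(-13371284161/122642709) = -8136*(-122642709/13371284161) = 997821080424/13371284161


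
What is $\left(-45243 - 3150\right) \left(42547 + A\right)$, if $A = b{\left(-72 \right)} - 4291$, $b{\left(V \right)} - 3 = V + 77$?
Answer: $-1851709752$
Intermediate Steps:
$b{\left(V \right)} = 80 + V$ ($b{\left(V \right)} = 3 + \left(V + 77\right) = 3 + \left(77 + V\right) = 80 + V$)
$A = -4283$ ($A = \left(80 - 72\right) - 4291 = 8 - 4291 = -4283$)
$\left(-45243 - 3150\right) \left(42547 + A\right) = \left(-45243 - 3150\right) \left(42547 - 4283\right) = \left(-48393\right) 38264 = -1851709752$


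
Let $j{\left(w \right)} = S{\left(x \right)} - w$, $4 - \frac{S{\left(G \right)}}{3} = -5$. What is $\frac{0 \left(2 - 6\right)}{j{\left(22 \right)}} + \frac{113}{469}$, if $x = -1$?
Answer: $\frac{113}{469} \approx 0.24094$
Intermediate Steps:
$S{\left(G \right)} = 27$ ($S{\left(G \right)} = 12 - -15 = 12 + 15 = 27$)
$j{\left(w \right)} = 27 - w$
$\frac{0 \left(2 - 6\right)}{j{\left(22 \right)}} + \frac{113}{469} = \frac{0 \left(2 - 6\right)}{27 - 22} + \frac{113}{469} = \frac{0 \left(-4\right)}{27 - 22} + 113 \cdot \frac{1}{469} = \frac{0}{5} + \frac{113}{469} = 0 \cdot \frac{1}{5} + \frac{113}{469} = 0 + \frac{113}{469} = \frac{113}{469}$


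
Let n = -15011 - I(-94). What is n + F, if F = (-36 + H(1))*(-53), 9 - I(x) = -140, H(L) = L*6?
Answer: -13570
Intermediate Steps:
H(L) = 6*L
I(x) = 149 (I(x) = 9 - 1*(-140) = 9 + 140 = 149)
F = 1590 (F = (-36 + 6*1)*(-53) = (-36 + 6)*(-53) = -30*(-53) = 1590)
n = -15160 (n = -15011 - 1*149 = -15011 - 149 = -15160)
n + F = -15160 + 1590 = -13570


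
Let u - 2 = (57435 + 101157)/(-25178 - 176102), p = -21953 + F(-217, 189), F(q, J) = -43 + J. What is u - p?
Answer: 68586827/3145 ≈ 21808.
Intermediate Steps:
p = -21807 (p = -21953 + (-43 + 189) = -21953 + 146 = -21807)
u = 3812/3145 (u = 2 + (57435 + 101157)/(-25178 - 176102) = 2 + 158592/(-201280) = 2 + 158592*(-1/201280) = 2 - 2478/3145 = 3812/3145 ≈ 1.2121)
u - p = 3812/3145 - 1*(-21807) = 3812/3145 + 21807 = 68586827/3145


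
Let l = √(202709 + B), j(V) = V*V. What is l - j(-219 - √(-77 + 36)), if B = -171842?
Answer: √30867 - (219 + I*√41)² ≈ -47744.0 - 2804.6*I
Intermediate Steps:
j(V) = V²
l = √30867 (l = √(202709 - 171842) = √30867 ≈ 175.69)
l - j(-219 - √(-77 + 36)) = √30867 - (-219 - √(-77 + 36))² = √30867 - (-219 - √(-41))² = √30867 - (-219 - I*√41)²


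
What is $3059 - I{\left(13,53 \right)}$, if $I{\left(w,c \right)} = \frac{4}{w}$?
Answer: $\frac{39763}{13} \approx 3058.7$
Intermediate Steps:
$3059 - I{\left(13,53 \right)} = 3059 - \frac{4}{13} = \frac{39763}{13}$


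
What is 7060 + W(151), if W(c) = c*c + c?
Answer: 30012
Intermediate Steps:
W(c) = c + c² (W(c) = c² + c = c + c²)
7060 + W(151) = 7060 + 151*(1 + 151) = 7060 + 151*152 = 7060 + 22952 = 30012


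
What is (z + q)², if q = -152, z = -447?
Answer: 358801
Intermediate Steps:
(z + q)² = (-447 - 152)² = (-599)² = 358801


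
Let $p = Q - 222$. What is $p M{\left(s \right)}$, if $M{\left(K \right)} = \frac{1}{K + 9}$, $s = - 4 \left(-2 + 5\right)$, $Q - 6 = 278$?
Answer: $- \frac{62}{3} \approx -20.667$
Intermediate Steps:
$Q = 284$ ($Q = 6 + 278 = 284$)
$s = -12$ ($s = \left(-4\right) 3 = -12$)
$M{\left(K \right)} = \frac{1}{9 + K}$
$p = 62$ ($p = 284 - 222 = 62$)
$p M{\left(s \right)} = \frac{62}{9 - 12} = \frac{62}{-3} = 62 \left(- \frac{1}{3}\right) = - \frac{62}{3}$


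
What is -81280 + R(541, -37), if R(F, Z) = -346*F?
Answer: -268466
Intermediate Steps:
-81280 + R(541, -37) = -81280 - 346*541 = -81280 - 187186 = -268466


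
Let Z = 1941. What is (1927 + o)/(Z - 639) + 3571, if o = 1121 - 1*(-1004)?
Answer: 2326747/651 ≈ 3574.1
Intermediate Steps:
o = 2125 (o = 1121 + 1004 = 2125)
(1927 + o)/(Z - 639) + 3571 = (1927 + 2125)/(1941 - 639) + 3571 = 4052/1302 + 3571 = 4052*(1/1302) + 3571 = 2026/651 + 3571 = 2326747/651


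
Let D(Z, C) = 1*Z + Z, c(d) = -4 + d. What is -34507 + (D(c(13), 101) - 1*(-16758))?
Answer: -17731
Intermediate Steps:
D(Z, C) = 2*Z (D(Z, C) = Z + Z = 2*Z)
-34507 + (D(c(13), 101) - 1*(-16758)) = -34507 + (2*(-4 + 13) - 1*(-16758)) = -34507 + (2*9 + 16758) = -34507 + (18 + 16758) = -34507 + 16776 = -17731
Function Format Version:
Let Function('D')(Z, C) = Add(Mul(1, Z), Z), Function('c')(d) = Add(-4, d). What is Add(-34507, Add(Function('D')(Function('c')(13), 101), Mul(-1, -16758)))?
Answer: -17731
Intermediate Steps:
Function('D')(Z, C) = Mul(2, Z) (Function('D')(Z, C) = Add(Z, Z) = Mul(2, Z))
Add(-34507, Add(Function('D')(Function('c')(13), 101), Mul(-1, -16758))) = Add(-34507, Add(Mul(2, Add(-4, 13)), Mul(-1, -16758))) = Add(-34507, Add(Mul(2, 9), 16758)) = Add(-34507, Add(18, 16758)) = Add(-34507, 16776) = -17731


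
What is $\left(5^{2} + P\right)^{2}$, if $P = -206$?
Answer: $32761$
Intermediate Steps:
$\left(5^{2} + P\right)^{2} = \left(5^{2} - 206\right)^{2} = \left(25 - 206\right)^{2} = \left(-181\right)^{2} = 32761$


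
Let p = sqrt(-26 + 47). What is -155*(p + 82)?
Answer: -12710 - 155*sqrt(21) ≈ -13420.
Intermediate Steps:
p = sqrt(21) ≈ 4.5826
-155*(p + 82) = -155*(sqrt(21) + 82) = -155*(82 + sqrt(21)) = -12710 - 155*sqrt(21)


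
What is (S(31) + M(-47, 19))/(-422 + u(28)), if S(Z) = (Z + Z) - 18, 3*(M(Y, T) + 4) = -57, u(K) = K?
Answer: -21/394 ≈ -0.053299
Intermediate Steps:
M(Y, T) = -23 (M(Y, T) = -4 + (⅓)*(-57) = -4 - 19 = -23)
S(Z) = -18 + 2*Z (S(Z) = 2*Z - 18 = -18 + 2*Z)
(S(31) + M(-47, 19))/(-422 + u(28)) = ((-18 + 2*31) - 23)/(-422 + 28) = ((-18 + 62) - 23)/(-394) = (44 - 23)*(-1/394) = 21*(-1/394) = -21/394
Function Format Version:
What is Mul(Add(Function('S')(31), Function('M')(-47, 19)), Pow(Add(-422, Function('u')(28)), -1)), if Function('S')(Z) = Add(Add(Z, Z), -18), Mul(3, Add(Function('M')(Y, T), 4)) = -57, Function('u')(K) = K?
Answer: Rational(-21, 394) ≈ -0.053299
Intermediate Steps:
Function('M')(Y, T) = -23 (Function('M')(Y, T) = Add(-4, Mul(Rational(1, 3), -57)) = Add(-4, -19) = -23)
Function('S')(Z) = Add(-18, Mul(2, Z)) (Function('S')(Z) = Add(Mul(2, Z), -18) = Add(-18, Mul(2, Z)))
Mul(Add(Function('S')(31), Function('M')(-47, 19)), Pow(Add(-422, Function('u')(28)), -1)) = Mul(Add(Add(-18, Mul(2, 31)), -23), Pow(Add(-422, 28), -1)) = Mul(Add(Add(-18, 62), -23), Pow(-394, -1)) = Mul(Add(44, -23), Rational(-1, 394)) = Mul(21, Rational(-1, 394)) = Rational(-21, 394)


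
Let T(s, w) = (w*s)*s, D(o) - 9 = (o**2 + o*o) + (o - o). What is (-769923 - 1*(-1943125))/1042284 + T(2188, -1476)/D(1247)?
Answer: -3680627430679421/1620765690834 ≈ -2270.9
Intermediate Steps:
D(o) = 9 + 2*o**2 (D(o) = 9 + ((o**2 + o*o) + (o - o)) = 9 + ((o**2 + o**2) + 0) = 9 + (2*o**2 + 0) = 9 + 2*o**2)
T(s, w) = w*s**2 (T(s, w) = (s*w)*s = w*s**2)
(-769923 - 1*(-1943125))/1042284 + T(2188, -1476)/D(1247) = (-769923 - 1*(-1943125))/1042284 + (-1476*2188**2)/(9 + 2*1247**2) = (-769923 + 1943125)*(1/1042284) + (-1476*4787344)/(9 + 2*1555009) = 1173202*(1/1042284) - 7066119744/(9 + 3110018) = 586601/521142 - 7066119744/3110027 = -3680627430679421/1620765690834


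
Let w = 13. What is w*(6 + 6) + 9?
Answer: 165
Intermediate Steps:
w*(6 + 6) + 9 = 13*(6 + 6) + 9 = 13*12 + 9 = 156 + 9 = 165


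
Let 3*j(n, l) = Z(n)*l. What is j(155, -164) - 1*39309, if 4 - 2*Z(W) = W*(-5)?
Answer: -181805/3 ≈ -60602.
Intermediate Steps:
Z(W) = 2 + 5*W/2 (Z(W) = 2 - W*(-5)/2 = 2 - (-5)*W/2 = 2 + 5*W/2)
j(n, l) = l*(2 + 5*n/2)/3 (j(n, l) = ((2 + 5*n/2)*l)/3 = (l*(2 + 5*n/2))/3 = l*(2 + 5*n/2)/3)
j(155, -164) - 1*39309 = (⅙)*(-164)*(4 + 5*155) - 1*39309 = (⅙)*(-164)*(4 + 775) - 39309 = (⅙)*(-164)*779 - 39309 = -63878/3 - 39309 = -181805/3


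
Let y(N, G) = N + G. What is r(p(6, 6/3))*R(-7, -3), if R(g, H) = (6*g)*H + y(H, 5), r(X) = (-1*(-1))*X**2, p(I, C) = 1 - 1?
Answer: 0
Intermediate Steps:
y(N, G) = G + N
p(I, C) = 0
r(X) = X**2 (r(X) = 1*X**2 = X**2)
R(g, H) = 5 + H + 6*H*g (R(g, H) = (6*g)*H + (5 + H) = 6*H*g + (5 + H) = 5 + H + 6*H*g)
r(p(6, 6/3))*R(-7, -3) = 0**2*(5 - 3 + 6*(-3)*(-7)) = 0*(5 - 3 + 126) = 0*128 = 0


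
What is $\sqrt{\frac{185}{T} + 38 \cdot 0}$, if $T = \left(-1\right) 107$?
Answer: $\frac{i \sqrt{19795}}{107} \approx 1.3149 i$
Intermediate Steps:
$T = -107$
$\sqrt{\frac{185}{T} + 38 \cdot 0} = \sqrt{\frac{185}{-107} + 38 \cdot 0} = \sqrt{185 \left(- \frac{1}{107}\right) + 0} = \sqrt{- \frac{185}{107} + 0} = \sqrt{- \frac{185}{107}} = \frac{i \sqrt{19795}}{107}$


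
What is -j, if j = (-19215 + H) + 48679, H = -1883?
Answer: -27581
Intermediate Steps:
j = 27581 (j = (-19215 - 1883) + 48679 = -21098 + 48679 = 27581)
-j = -1*27581 = -27581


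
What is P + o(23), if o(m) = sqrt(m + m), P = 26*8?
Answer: 208 + sqrt(46) ≈ 214.78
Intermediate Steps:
P = 208
o(m) = sqrt(2)*sqrt(m) (o(m) = sqrt(2*m) = sqrt(2)*sqrt(m))
P + o(23) = 208 + sqrt(2)*sqrt(23) = 208 + sqrt(46)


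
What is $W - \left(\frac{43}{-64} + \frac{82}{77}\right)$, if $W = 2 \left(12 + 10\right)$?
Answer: $\frac{214895}{4928} \approx 43.607$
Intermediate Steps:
$W = 44$ ($W = 2 \cdot 22 = 44$)
$W - \left(\frac{43}{-64} + \frac{82}{77}\right) = 44 - \left(\frac{43}{-64} + \frac{82}{77}\right) = 44 - \left(43 \left(- \frac{1}{64}\right) + 82 \cdot \frac{1}{77}\right) = 44 - \left(- \frac{43}{64} + \frac{82}{77}\right) = 44 - \frac{1937}{4928} = \frac{214895}{4928}$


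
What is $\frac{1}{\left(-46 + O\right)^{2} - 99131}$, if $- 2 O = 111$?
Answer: $- \frac{4}{355315} \approx -1.1258 \cdot 10^{-5}$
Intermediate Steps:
$O = - \frac{111}{2}$ ($O = \left(- \frac{1}{2}\right) 111 = - \frac{111}{2} \approx -55.5$)
$\frac{1}{\left(-46 + O\right)^{2} - 99131} = \frac{1}{\left(-46 - \frac{111}{2}\right)^{2} - 99131} = \frac{1}{\left(- \frac{203}{2}\right)^{2} - 99131} = \frac{1}{\frac{41209}{4} - 99131} = \frac{1}{- \frac{355315}{4}} = - \frac{4}{355315}$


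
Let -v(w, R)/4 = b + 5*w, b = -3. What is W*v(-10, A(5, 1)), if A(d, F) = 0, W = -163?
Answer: -34556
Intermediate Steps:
v(w, R) = 12 - 20*w (v(w, R) = -4*(-3 + 5*w) = 12 - 20*w)
W*v(-10, A(5, 1)) = -163*(12 - 20*(-10)) = -163*(12 + 200) = -163*212 = -34556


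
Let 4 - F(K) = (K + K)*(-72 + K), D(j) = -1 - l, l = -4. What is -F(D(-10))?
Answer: -418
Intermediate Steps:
D(j) = 3 (D(j) = -1 - 1*(-4) = -1 + 4 = 3)
F(K) = 4 - 2*K*(-72 + K) (F(K) = 4 - (K + K)*(-72 + K) = 4 - 2*K*(-72 + K))
-F(D(-10)) = -(4 - 2*3**2 + 144*3) = -(4 - 2*9 + 432) = -(4 - 18 + 432) = -1*418 = -418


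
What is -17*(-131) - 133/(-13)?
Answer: 29084/13 ≈ 2237.2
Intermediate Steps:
-17*(-131) - 133/(-13) = 2227 - 133*(-1/13) = 2227 + 133/13 = 29084/13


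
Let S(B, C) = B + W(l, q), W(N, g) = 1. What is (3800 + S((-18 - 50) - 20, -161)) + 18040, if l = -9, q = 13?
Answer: 21753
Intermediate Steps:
S(B, C) = 1 + B (S(B, C) = B + 1 = 1 + B)
(3800 + S((-18 - 50) - 20, -161)) + 18040 = (3800 + (1 + ((-18 - 50) - 20))) + 18040 = (3800 + (1 + (-68 - 20))) + 18040 = (3800 + (1 - 88)) + 18040 = (3800 - 87) + 18040 = 3713 + 18040 = 21753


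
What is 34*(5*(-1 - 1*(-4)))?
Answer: 510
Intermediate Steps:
34*(5*(-1 - 1*(-4))) = 34*(5*(-1 + 4)) = 34*(5*3) = 34*15 = 510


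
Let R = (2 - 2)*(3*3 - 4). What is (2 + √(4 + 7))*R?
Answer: 0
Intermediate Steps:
R = 0 (R = 0*(9 - 4) = 0*5 = 0)
(2 + √(4 + 7))*R = (2 + √(4 + 7))*0 = (2 + √11)*0 = 0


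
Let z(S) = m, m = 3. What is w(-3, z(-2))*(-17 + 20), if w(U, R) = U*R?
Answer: -27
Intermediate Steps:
z(S) = 3
w(U, R) = R*U
w(-3, z(-2))*(-17 + 20) = (3*(-3))*(-17 + 20) = -9*3 = -27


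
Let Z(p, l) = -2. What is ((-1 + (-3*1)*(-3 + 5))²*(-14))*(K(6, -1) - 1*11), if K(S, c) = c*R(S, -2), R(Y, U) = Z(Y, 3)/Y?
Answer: 21952/3 ≈ 7317.3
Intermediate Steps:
R(Y, U) = -2/Y
K(S, c) = -2*c/S (K(S, c) = c*(-2/S) = -2*c/S)
((-1 + (-3*1)*(-3 + 5))²*(-14))*(K(6, -1) - 1*11) = ((-1 + (-3*1)*(-3 + 5))²*(-14))*(-2*(-1)/6 - 1*11) = ((-1 - 3*2)²*(-14))*(-2*(-1)*⅙ - 11) = ((-1 - 6)²*(-14))*(⅓ - 11) = ((-7)²*(-14))*(-32/3) = (49*(-14))*(-32/3) = -686*(-32/3) = 21952/3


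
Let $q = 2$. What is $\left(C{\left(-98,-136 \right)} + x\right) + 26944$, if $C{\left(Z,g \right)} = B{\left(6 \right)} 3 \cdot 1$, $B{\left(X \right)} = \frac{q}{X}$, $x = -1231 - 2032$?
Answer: $23682$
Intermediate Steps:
$x = -3263$ ($x = -1231 - 2032 = -3263$)
$B{\left(X \right)} = \frac{2}{X}$
$C{\left(Z,g \right)} = 1$ ($C{\left(Z,g \right)} = \frac{2}{6} \cdot 3 \cdot 1 = 2 \cdot \frac{1}{6} \cdot 3 \cdot 1 = \frac{1}{3} \cdot 3 \cdot 1 = 1 \cdot 1 = 1$)
$\left(C{\left(-98,-136 \right)} + x\right) + 26944 = \left(1 - 3263\right) + 26944 = -3262 + 26944 = 23682$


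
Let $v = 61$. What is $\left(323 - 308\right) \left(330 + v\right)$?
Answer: $5865$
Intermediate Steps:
$\left(323 - 308\right) \left(330 + v\right) = \left(323 - 308\right) \left(330 + 61\right) = 15 \cdot 391 = 5865$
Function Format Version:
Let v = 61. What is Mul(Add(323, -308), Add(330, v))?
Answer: 5865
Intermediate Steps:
Mul(Add(323, -308), Add(330, v)) = Mul(Add(323, -308), Add(330, 61)) = Mul(15, 391) = 5865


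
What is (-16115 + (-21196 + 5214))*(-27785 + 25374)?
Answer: 77385867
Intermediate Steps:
(-16115 + (-21196 + 5214))*(-27785 + 25374) = (-16115 - 15982)*(-2411) = -32097*(-2411) = 77385867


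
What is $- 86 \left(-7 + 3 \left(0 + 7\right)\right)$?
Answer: $-1204$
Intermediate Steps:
$- 86 \left(-7 + 3 \left(0 + 7\right)\right) = - 86 \left(-7 + 3 \cdot 7\right) = - 86 \left(-7 + 21\right) = \left(-86\right) 14 = -1204$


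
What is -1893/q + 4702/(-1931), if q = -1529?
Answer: -3533975/2952499 ≈ -1.1969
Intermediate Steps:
-1893/q + 4702/(-1931) = -1893/(-1529) + 4702/(-1931) = -1893*(-1/1529) + 4702*(-1/1931) = 1893/1529 - 4702/1931 = -3533975/2952499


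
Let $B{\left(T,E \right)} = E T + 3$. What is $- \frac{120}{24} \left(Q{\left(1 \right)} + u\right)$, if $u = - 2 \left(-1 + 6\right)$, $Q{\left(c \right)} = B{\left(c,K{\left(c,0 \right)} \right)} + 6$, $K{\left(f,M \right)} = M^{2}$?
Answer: $5$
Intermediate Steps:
$B{\left(T,E \right)} = 3 + E T$
$Q{\left(c \right)} = 9$ ($Q{\left(c \right)} = \left(3 + 0^{2} c\right) + 6 = \left(3 + 0 c\right) + 6 = \left(3 + 0\right) + 6 = 3 + 6 = 9$)
$u = -10$ ($u = \left(-2\right) 5 = -10$)
$- \frac{120}{24} \left(Q{\left(1 \right)} + u\right) = - \frac{120}{24} \left(9 - 10\right) = \left(-120\right) \frac{1}{24} \left(-1\right) = \left(-5\right) \left(-1\right) = 5$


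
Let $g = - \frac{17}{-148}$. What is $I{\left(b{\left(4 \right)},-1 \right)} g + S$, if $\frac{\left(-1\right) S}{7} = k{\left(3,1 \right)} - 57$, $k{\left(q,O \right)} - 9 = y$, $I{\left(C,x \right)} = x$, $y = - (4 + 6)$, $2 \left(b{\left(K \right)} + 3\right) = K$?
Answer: $\frac{60071}{148} \approx 405.89$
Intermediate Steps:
$b{\left(K \right)} = -3 + \frac{K}{2}$
$y = -10$ ($y = \left(-1\right) 10 = -10$)
$g = \frac{17}{148}$ ($g = \left(-17\right) \left(- \frac{1}{148}\right) = \frac{17}{148} \approx 0.11486$)
$k{\left(q,O \right)} = -1$ ($k{\left(q,O \right)} = 9 - 10 = -1$)
$S = 406$ ($S = - 7 \left(-1 - 57\right) = \left(-7\right) \left(-58\right) = 406$)
$I{\left(b{\left(4 \right)},-1 \right)} g + S = \left(-1\right) \frac{17}{148} + 406 = - \frac{17}{148} + 406 = \frac{60071}{148}$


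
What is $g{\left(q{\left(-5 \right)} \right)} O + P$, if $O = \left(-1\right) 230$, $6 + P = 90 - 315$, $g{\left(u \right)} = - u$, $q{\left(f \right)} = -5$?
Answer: $-1381$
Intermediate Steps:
$P = -231$ ($P = -6 + \left(90 - 315\right) = -6 - 225 = -231$)
$O = -230$
$g{\left(q{\left(-5 \right)} \right)} O + P = \left(-1\right) \left(-5\right) \left(-230\right) - 231 = 5 \left(-230\right) - 231 = -1150 - 231 = -1381$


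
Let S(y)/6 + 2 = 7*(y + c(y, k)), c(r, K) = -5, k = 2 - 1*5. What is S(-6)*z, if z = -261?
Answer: 123714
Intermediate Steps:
k = -3 (k = 2 - 5 = -3)
S(y) = -222 + 42*y (S(y) = -12 + 6*(7*(y - 5)) = -12 + 6*(7*(-5 + y)) = -12 + 6*(-35 + 7*y) = -12 + (-210 + 42*y) = -222 + 42*y)
S(-6)*z = (-222 + 42*(-6))*(-261) = (-222 - 252)*(-261) = -474*(-261) = 123714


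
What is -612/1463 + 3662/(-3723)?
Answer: -7635982/5446749 ≈ -1.4019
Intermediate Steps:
-612/1463 + 3662/(-3723) = -612*1/1463 + 3662*(-1/3723) = -612/1463 - 3662/3723 = -7635982/5446749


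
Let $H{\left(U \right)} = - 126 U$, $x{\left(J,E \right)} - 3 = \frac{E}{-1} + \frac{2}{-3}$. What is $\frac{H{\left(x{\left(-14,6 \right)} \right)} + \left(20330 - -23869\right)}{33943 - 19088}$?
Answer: $\frac{44661}{14855} \approx 3.0065$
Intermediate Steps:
$x{\left(J,E \right)} = \frac{7}{3} - E$ ($x{\left(J,E \right)} = 3 + \left(\frac{E}{-1} + \frac{2}{-3}\right) = 3 + \left(E \left(-1\right) + 2 \left(- \frac{1}{3}\right)\right) = 3 - \left(\frac{2}{3} + E\right) = \frac{7}{3} - E$)
$\frac{H{\left(x{\left(-14,6 \right)} \right)} + \left(20330 - -23869\right)}{33943 - 19088} = \frac{- 126 \left(\frac{7}{3} - 6\right) + \left(20330 - -23869\right)}{33943 - 19088} = \frac{- 126 \left(\frac{7}{3} - 6\right) + \left(20330 + 23869\right)}{14855} = \left(\left(-126\right) \left(- \frac{11}{3}\right) + 44199\right) \frac{1}{14855} = \left(462 + 44199\right) \frac{1}{14855} = 44661 \cdot \frac{1}{14855} = \frac{44661}{14855}$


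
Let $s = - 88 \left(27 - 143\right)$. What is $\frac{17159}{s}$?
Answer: $\frac{17159}{10208} \approx 1.6809$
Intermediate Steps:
$s = 10208$ ($s = \left(-88\right) \left(-116\right) = 10208$)
$\frac{17159}{s} = \frac{17159}{10208}$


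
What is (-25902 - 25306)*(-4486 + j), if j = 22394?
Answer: -917032864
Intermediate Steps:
(-25902 - 25306)*(-4486 + j) = (-25902 - 25306)*(-4486 + 22394) = -51208*17908 = -917032864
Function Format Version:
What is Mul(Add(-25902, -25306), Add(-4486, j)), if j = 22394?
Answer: -917032864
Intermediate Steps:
Mul(Add(-25902, -25306), Add(-4486, j)) = Mul(Add(-25902, -25306), Add(-4486, 22394)) = Mul(-51208, 17908) = -917032864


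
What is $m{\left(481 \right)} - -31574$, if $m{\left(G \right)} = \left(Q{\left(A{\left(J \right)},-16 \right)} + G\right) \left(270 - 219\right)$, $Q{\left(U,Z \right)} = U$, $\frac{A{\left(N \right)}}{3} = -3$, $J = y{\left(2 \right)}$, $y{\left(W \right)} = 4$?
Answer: $55646$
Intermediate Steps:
$J = 4$
$A{\left(N \right)} = -9$ ($A{\left(N \right)} = 3 \left(-3\right) = -9$)
$m{\left(G \right)} = -459 + 51 G$ ($m{\left(G \right)} = \left(-9 + G\right) \left(270 - 219\right) = \left(-9 + G\right) 51 = -459 + 51 G$)
$m{\left(481 \right)} - -31574 = \left(-459 + 51 \cdot 481\right) - -31574 = \left(-459 + 24531\right) + 31574 = 24072 + 31574 = 55646$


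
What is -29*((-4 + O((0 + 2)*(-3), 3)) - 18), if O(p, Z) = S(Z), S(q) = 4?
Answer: 522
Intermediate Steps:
O(p, Z) = 4
-29*((-4 + O((0 + 2)*(-3), 3)) - 18) = -29*((-4 + 4) - 18) = -29*(0 - 18) = -29*(-18) = 522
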